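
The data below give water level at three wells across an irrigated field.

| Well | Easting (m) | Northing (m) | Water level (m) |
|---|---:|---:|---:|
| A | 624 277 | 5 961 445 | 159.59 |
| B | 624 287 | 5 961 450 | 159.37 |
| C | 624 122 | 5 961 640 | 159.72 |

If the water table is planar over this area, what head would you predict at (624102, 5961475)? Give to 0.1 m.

Three-point gradient (reference A): Δ to B = (10, 5, -0.22), Δ to C = (-155, 195, +0.13).
∂h/∂x = -0.01598, ∂h/∂y = -0.01204 (det = 2725).
h(624102, 5961475) = 159.59 + (-0.01598)·(-175) + (-0.01204)·(30) = 159.59 +2.797 -0.361 = 162.026 m.

162.0 m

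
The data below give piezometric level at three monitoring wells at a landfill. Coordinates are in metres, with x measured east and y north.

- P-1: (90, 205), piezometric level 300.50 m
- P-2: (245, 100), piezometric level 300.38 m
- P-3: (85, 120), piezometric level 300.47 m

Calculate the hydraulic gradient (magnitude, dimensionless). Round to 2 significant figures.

Three-point gradient (reference P-1): Δ to P-2 = (155, -105, -0.12), Δ to P-3 = (-5, -85, -0.03).
∂h/∂x = -0.0005146, ∂h/∂y = +0.0003832 (det = -13700).
|∇h| = √(-0.0005146² + 0.0003832²) = 0.0006416

0.00064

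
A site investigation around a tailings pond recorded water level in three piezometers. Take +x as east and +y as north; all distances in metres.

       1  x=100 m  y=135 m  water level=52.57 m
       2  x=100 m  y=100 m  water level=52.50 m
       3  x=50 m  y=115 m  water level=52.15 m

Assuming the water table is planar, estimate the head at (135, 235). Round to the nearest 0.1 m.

With h = a·x + b·y + c and 1 as origin, the differences give:
  0·a + (-35)·b = -0.07
  (-50)·a + (-20)·b = -0.42
Eliminate b (×(-20) and ×(-35), subtract): -1750·a = -13.300 → a = ∂h/∂x = +0.007600
Back-substitute: b = ∂h/∂y = +0.002000.
h(135, 235) = 52.57 + (+0.007600)·(35) + (+0.002000)·(100) = 52.57 +0.266 +0.200 = 53.036 m.

53.0 m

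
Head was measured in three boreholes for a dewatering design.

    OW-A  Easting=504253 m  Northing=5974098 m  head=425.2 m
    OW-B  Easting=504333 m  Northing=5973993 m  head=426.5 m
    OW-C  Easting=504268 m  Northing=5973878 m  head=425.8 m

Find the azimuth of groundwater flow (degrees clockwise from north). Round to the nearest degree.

With h = a·x + b·y + c and OW-A as origin, the differences give:
  80·a + (-105)·b = +1.3
  15·a + (-220)·b = +0.6
Eliminate b (×(-220) and ×(-105), subtract): -16025·a = -223.00 → a = ∂h/∂x = +0.01392
Back-substitute: b = ∂h/∂y = -0.001778.
Flow direction (−∇h) has components (-0.01392 E, +0.001778 N).
Azimuth = atan2(E, N) = atan2(-0.01392, +0.001778) = 277.3° ≈ 277°.

277°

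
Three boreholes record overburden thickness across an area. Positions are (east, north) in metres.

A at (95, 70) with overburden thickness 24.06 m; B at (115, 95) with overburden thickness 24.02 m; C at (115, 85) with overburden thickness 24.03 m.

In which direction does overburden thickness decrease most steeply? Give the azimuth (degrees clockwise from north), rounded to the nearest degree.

037°

Taking A as reference: B−A = (20, 25, -0.04); C−A = (20, 15, -0.03).
Solve a·Δx + b·Δy = Δd: det = 20·15 − 20·25 = -200.
∂d/∂x = [(-0.04)·15 − (-0.03)·25] / -200 = -0.0007500
∂d/∂y = [20·(-0.03) − 20·(-0.04)] / -200 = -0.001000
Steepest decrease is along −∇f: components (+0.0007500 E, +0.001000 N).
Azimuth = atan2(+0.0007500, +0.001000) = 36.9° ≈ 037°.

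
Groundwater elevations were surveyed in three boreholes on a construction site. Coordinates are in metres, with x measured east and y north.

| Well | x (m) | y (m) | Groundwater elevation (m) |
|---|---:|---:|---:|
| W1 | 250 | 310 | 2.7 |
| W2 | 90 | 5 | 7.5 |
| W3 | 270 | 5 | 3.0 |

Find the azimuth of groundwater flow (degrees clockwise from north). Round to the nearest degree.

084°

Differences from W1: to W2 (Δx, Δy, Δh) = (-160, -305, +4.8); to W3 = (20, -305, +0.3).
Solve a·Δx + b·Δy = Δh: det = (-160)·(-305) − 20·(-305) = 54900.
∂h/∂x = [(+4.8)·(-305) − (+0.3)·(-305)] / 54900 = -0.02500
∂h/∂y = [(-160)·(+0.3) − 20·(+4.8)] / 54900 = -0.002623
Flow direction (−∇h) has components (+0.02500 E, +0.002623 N).
Azimuth = atan2(E, N) = atan2(+0.02500, +0.002623) = 84.0° ≈ 084°.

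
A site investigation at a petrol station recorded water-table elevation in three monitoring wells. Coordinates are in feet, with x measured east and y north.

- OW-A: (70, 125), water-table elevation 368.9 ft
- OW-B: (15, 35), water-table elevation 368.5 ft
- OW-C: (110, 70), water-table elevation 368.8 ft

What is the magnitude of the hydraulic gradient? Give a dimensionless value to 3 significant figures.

Three-point gradient (reference OW-A): Δ to OW-B = (-55, -90, -0.4), Δ to OW-C = (40, -55, -0.1).
∂h/∂x = +0.001962, ∂h/∂y = +0.003245 (det = 6625).
|∇h| = √(0.001962² + 0.003245²) = 0.003792

0.00379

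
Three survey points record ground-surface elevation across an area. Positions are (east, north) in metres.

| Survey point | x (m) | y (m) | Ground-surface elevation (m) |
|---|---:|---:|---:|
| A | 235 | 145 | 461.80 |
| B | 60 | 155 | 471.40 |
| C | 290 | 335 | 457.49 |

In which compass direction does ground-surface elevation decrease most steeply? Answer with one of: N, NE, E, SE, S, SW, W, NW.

E

Taking A as reference: B−A = (-175, 10, +9.60); C−A = (55, 190, -4.31).
Determinant of the coordinate differences = (-175)·190 − 55·10 = -33800.
∂z/∂x = [(+9.60)·190 − (-4.31)·10] / -33800 = -0.05524
∂z/∂y = [(-175)·(-4.31) − 55·(+9.60)] / -33800 = -0.006694
Steepest decrease is along −∇f = (+0.05524 E, +0.006694 N) → east.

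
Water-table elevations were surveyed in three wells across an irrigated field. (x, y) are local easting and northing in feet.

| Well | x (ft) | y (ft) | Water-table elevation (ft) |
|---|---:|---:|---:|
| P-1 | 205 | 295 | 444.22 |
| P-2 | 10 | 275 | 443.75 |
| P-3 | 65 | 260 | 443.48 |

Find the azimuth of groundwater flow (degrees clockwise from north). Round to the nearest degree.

181°

Differences from P-1: to P-2 (Δx, Δy, Δh) = (-195, -20, -0.47); to P-3 = (-140, -35, -0.74).
Solve a·Δx + b·Δy = Δh: det = (-195)·(-35) − (-140)·(-20) = 4025.
∂h/∂x = [(-0.47)·(-35) − (-0.74)·(-20)] / 4025 = +0.0004099
∂h/∂y = [(-195)·(-0.74) − (-140)·(-0.47)] / 4025 = +0.01950
Flow direction (−∇h) has components (-0.0004099 E, -0.01950 N).
Azimuth = atan2(E, N) = atan2(-0.0004099, -0.01950) = 181.2° ≈ 181°.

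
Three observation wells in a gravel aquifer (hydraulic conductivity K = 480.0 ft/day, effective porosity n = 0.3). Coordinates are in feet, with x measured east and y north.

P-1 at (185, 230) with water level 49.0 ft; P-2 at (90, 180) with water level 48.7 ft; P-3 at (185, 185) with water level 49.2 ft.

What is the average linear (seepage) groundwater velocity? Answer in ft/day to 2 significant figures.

With h = a·x + b·y + c and P-1 as origin, the differences give:
  (-95)·a + (-50)·b = -0.3
  0·a + (-45)·b = +0.2
Eliminate b (×(-45) and ×(-50), subtract): 4275·a = 23.50 → a = ∂h/∂x = +0.005497
Back-substitute: b = ∂h/∂y = -0.004444.
|∇h| = √(0.005497² + -0.004444²) = 0.007069
Seepage velocity v = K·i/n = 480.0 × 0.007069 / 0.3 = 11.31 ft/day.

11 ft/day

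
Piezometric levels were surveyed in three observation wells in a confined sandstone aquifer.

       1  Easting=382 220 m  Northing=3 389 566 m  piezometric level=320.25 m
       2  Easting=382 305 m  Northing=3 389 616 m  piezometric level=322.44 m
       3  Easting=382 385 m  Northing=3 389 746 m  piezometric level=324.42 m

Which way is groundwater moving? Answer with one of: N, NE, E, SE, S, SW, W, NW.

W

With h = a·x + b·y + c and 1 as origin, the differences give:
  85·a + 50·b = +2.19
  165·a + 180·b = +4.17
Eliminate b (×180 and ×50, subtract): 7050·a = 185.700 → a = ∂h/∂x = +0.02634
Back-substitute: b = ∂h/∂y = -0.0009787.
Flow = −∇h = (-0.02634 east, +0.0009787 north), which points west.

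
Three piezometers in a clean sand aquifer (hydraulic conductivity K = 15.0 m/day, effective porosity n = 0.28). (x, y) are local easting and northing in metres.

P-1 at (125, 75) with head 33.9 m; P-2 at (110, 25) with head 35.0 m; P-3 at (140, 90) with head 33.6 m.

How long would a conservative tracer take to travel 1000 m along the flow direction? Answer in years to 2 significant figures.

Taking P-1 as reference: P-2−P-1 = (-15, -50, +1.1); P-3−P-1 = (15, 15, -0.3).
Solve a·Δx + b·Δy = Δh: det = (-15)·15 − 15·(-50) = 525.
∂h/∂x = [(+1.1)·15 − (-0.3)·(-50)] / 525 = +0.002857
∂h/∂y = [(-15)·(-0.3) − 15·(+1.1)] / 525 = -0.02286
|∇h| = √(0.002857² + -0.02286²) = 0.02304
Seepage velocity v = K·i/n = 15.0 × 0.02304 / 0.28 = 1.234 m/day.
t = 1000 / 1.234 = 810.4 days = 2.22 years.

2.2 years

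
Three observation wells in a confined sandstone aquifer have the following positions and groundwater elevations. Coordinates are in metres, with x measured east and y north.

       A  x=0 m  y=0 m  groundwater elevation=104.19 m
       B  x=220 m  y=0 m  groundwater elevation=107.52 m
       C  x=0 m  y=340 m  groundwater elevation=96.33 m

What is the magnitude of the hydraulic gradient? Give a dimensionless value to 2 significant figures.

0.028

∂h/∂x = (107.52 − 104.19) / (220 − 0) = +0.01514
∂h/∂y = (96.33 − 104.19) / (340 − 0) = -0.02312
|∇h| = √(0.01514² + -0.02312²) = 0.02764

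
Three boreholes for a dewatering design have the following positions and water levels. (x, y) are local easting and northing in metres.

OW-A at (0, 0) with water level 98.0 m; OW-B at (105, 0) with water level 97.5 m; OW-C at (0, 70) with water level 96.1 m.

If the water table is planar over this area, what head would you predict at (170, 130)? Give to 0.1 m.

93.7 m

∂h/∂x = (97.5 − 98.0) / (105 − 0) = -0.004762
∂h/∂y = (96.1 − 98.0) / (70 − 0) = -0.02714
h(170, 130) = 98.0 + (-0.004762)·(170) + (-0.02714)·(130) = 98.0 -0.810 -3.529 = 93.662 m.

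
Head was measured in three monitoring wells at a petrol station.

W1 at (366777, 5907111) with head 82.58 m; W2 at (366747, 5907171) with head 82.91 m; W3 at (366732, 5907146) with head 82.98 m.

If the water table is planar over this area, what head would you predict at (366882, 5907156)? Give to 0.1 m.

With h = a·x + b·y + c and W1 as origin, the differences give:
  (-30)·a + 60·b = +0.33
  (-45)·a + 35·b = +0.40
Eliminate b (×35 and ×60, subtract): 1650·a = -12.450 → a = ∂h/∂x = -0.007545
Back-substitute: b = ∂h/∂y = +0.001727.
h(366882, 5907156) = 82.58 + (-0.007545)·(105) + (+0.001727)·(45) = 82.58 -0.792 +0.078 = 81.865 m.

81.9 m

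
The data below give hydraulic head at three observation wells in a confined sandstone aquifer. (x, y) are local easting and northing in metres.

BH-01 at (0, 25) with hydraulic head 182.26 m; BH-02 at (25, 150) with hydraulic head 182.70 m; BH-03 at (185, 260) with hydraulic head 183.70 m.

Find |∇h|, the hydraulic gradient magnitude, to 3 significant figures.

0.00516

Three-point gradient (reference BH-01): Δ to BH-02 = (25, 125, +0.44), Δ to BH-03 = (185, 235, +1.44).
∂h/∂x = +0.004441, ∂h/∂y = +0.002632 (det = -17250).
|∇h| = √(0.004441² + 0.002632²) = 0.005162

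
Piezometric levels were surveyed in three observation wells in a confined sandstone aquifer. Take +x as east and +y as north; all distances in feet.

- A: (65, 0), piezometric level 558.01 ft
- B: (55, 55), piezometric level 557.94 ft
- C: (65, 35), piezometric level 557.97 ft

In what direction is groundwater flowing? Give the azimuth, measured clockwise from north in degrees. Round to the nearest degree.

Three-point gradient (reference A): Δ to B = (-10, 55, -0.07), Δ to C = (0, 35, -0.04).
∂h/∂x = +0.0007143, ∂h/∂y = -0.001143 (det = -350).
Flow direction (−∇h) has components (-0.0007143 E, +0.001143 N).
Azimuth = atan2(E, N) = atan2(-0.0007143, +0.001143) = 328.0° ≈ 328°.

328°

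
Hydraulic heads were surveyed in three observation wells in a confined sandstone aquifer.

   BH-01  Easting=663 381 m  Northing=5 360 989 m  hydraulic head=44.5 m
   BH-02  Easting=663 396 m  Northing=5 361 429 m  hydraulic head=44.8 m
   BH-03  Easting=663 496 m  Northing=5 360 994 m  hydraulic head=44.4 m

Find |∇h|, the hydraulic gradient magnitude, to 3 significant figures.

Three-point gradient (reference BH-01): Δ to BH-02 = (15, 440, +0.3), Δ to BH-03 = (115, 5, -0.1).
∂h/∂x = -0.0009005, ∂h/∂y = +0.0007125 (det = -50525).
|∇h| = √(-0.0009005² + 0.0007125²) = 0.001148

0.00115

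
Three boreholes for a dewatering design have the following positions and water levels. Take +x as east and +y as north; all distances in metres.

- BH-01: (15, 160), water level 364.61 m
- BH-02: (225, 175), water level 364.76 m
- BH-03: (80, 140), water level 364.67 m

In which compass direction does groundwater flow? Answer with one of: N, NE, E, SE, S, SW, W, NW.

Differences from BH-01: to BH-02 (Δx, Δy, Δh) = (210, 15, +0.15); to BH-03 = (65, -20, +0.06).
Determinant of the coordinate differences = 210·(-20) − 65·15 = -5175.
∂h/∂x = [(+0.15)·(-20) − (+0.06)·15] / -5175 = +0.0007536
∂h/∂y = [210·(+0.06) − 65·(+0.15)] / -5175 = -0.0005507
Flow = −∇h = (-0.0007536 east, +0.0005507 north), which points northwest.

NW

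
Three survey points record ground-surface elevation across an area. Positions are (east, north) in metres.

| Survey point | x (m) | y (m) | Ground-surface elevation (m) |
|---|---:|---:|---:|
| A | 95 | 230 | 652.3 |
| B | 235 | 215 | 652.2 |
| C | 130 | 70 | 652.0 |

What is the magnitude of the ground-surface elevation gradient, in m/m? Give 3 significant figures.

Taking A as reference: B−A = (140, -15, -0.1); C−A = (35, -160, -0.3).
Determinant of the coordinate differences = 140·(-160) − 35·(-15) = -21875.
∂z/∂x = [(-0.1)·(-160) − (-0.3)·(-15)] / -21875 = -0.0005257
∂z/∂y = [140·(-0.3) − 35·(-0.1)] / -21875 = +0.001760
|∇f| = √(-0.0005257² + 0.001760²) = 0.001837 m/m

0.00184 m/m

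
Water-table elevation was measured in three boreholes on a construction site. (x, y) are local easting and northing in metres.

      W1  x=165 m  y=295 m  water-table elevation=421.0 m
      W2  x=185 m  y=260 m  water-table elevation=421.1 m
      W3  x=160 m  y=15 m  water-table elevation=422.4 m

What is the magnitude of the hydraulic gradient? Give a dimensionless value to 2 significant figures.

With h = a·x + b·y + c and W1 as origin, the differences give:
  20·a + (-35)·b = +0.1
  (-5)·a + (-280)·b = +1.4
Eliminate b (×(-280) and ×(-35), subtract): -5775·a = 21.00 → a = ∂h/∂x = -0.003636
Back-substitute: b = ∂h/∂y = -0.004935.
|∇h| = √(-0.003636² + -0.004935²) = 0.00613

0.0061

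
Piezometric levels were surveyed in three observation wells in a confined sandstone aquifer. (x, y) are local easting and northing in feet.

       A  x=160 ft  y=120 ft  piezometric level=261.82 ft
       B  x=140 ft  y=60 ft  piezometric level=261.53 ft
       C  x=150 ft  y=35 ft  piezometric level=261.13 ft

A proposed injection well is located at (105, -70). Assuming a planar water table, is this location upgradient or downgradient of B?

Differences from A: to B (Δx, Δy, Δh) = (-20, -60, -0.29); to C = (-10, -85, -0.69).
Determinant of the coordinate differences = (-20)·(-85) − (-10)·(-60) = 1100.
∂h/∂x = [(-0.29)·(-85) − (-0.69)·(-60)] / 1100 = -0.01523
∂h/∂y = [(-20)·(-0.69) − (-10)·(-0.29)] / 1100 = +0.009909
Head at (105, -70) = 261.82 + (-0.01523)·(-55) + (+0.009909)·(-190) = 260.77 ft.
That is lower than the 261.53 ft at B, so the point is downgradient.

downgradient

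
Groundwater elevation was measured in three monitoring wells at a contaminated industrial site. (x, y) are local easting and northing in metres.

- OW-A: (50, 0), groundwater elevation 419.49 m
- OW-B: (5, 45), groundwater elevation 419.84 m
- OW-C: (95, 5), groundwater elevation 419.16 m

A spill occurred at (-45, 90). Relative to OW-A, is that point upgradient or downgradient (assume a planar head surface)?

Taking OW-A as reference: OW-B−OW-A = (-45, 45, +0.35); OW-C−OW-A = (45, 5, -0.33).
Determinant of the coordinate differences = (-45)·5 − 45·45 = -2250.
∂h/∂x = [(+0.35)·5 − (-0.33)·45] / -2250 = -0.007378
∂h/∂y = [(-45)·(-0.33) − 45·(+0.35)] / -2250 = +0.0004000
Head at (-45, 90) = 419.49 + (-0.007378)·(-95) + (+0.0004000)·(90) = 420.23 m.
That is higher than the 419.49 m at OW-A, so the point is upgradient.

upgradient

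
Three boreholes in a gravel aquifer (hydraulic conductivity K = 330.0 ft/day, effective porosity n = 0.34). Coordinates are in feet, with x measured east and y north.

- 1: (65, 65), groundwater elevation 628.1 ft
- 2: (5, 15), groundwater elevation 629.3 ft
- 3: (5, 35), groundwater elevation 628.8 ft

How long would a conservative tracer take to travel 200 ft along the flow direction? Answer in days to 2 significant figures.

Differences from 1: to 2 (Δx, Δy, Δh) = (-60, -50, +1.2); to 3 = (-60, -30, +0.7).
Solve a·Δx + b·Δy = Δh: det = (-60)·(-30) − (-60)·(-50) = -1200.
∂h/∂x = [(+1.2)·(-30) − (+0.7)·(-50)] / -1200 = +0.0008333
∂h/∂y = [(-60)·(+0.7) − (-60)·(+1.2)] / -1200 = -0.02500
|∇h| = √(0.0008333² + -0.02500²) = 0.02501
Seepage velocity v = K·i/n = 330.0 × 0.02501 / 0.34 = 24.27 ft/day.
t = 200 / 24.27 = 8.241 days.

8.2 days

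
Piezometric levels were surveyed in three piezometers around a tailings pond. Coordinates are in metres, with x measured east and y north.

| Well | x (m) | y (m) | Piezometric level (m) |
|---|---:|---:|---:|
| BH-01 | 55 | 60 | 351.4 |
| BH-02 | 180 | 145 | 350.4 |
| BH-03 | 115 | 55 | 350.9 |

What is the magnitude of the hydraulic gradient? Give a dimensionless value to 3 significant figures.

With h = a·x + b·y + c and BH-01 as origin, the differences give:
  125·a + 85·b = -1.0
  60·a + (-5)·b = -0.5
Eliminate b (×(-5) and ×85, subtract): -5725·a = 47.50 → a = ∂h/∂x = -0.008297
Back-substitute: b = ∂h/∂y = +0.0004367.
|∇h| = √(-0.008297² + 0.0004367²) = 0.008308

0.00831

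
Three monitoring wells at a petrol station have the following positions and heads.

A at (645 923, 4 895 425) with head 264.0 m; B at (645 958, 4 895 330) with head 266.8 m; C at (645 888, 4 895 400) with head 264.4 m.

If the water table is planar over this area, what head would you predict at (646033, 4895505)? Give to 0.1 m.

With h = a·x + b·y + c and A as origin, the differences give:
  35·a + (-95)·b = +2.8
  (-35)·a + (-25)·b = +0.4
Eliminate b (×(-25) and ×(-95), subtract): -4200·a = -32.00 → a = ∂h/∂x = +0.007619
Back-substitute: b = ∂h/∂y = -0.02667.
h(646033, 4895505) = 264.0 + (+0.007619)·(110) + (-0.02667)·(80) = 264.0 +0.838 -2.133 = 262.705 m.

262.7 m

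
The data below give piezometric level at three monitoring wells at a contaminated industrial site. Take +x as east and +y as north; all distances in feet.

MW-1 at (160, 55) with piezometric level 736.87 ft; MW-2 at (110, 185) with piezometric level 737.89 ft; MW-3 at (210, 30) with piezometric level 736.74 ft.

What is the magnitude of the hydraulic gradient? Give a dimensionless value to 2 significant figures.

Taking MW-1 as reference: MW-2−MW-1 = (-50, 130, +1.02); MW-3−MW-1 = (50, -25, -0.13).
Determinant of the coordinate differences = (-50)·(-25) − 50·130 = -5250.
∂h/∂x = [(+1.02)·(-25) − (-0.13)·130] / -5250 = +0.001638
∂h/∂y = [(-50)·(-0.13) − 50·(+1.02)] / -5250 = +0.008476
|∇h| = √(0.001638² + 0.008476²) = 0.008633

0.0086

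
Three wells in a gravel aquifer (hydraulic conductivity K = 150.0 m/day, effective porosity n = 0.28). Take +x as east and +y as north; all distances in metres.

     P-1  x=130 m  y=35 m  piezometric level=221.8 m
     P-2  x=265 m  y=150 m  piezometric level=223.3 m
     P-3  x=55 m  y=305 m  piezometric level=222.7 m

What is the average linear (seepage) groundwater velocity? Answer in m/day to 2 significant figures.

Differences from P-1: to P-2 (Δx, Δy, Δh) = (135, 115, +1.5); to P-3 = (-75, 270, +0.9).
Determinant of the coordinate differences = 135·270 − (-75)·115 = 45075.
∂h/∂x = [(+1.5)·270 − (+0.9)·115] / 45075 = +0.006689
∂h/∂y = [135·(+0.9) − (-75)·(+1.5)] / 45075 = +0.005191
|∇h| = √(0.006689² + 0.005191²) = 0.008467
Seepage velocity v = K·i/n = 150.0 × 0.008467 / 0.28 = 4.536 m/day.

4.5 m/day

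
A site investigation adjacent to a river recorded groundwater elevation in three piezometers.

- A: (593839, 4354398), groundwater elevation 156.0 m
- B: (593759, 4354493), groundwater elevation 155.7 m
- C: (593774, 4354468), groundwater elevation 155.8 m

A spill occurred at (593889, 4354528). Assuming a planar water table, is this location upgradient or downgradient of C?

Taking A as reference: B−A = (-80, 95, -0.3); C−A = (-65, 70, -0.2).
Solve a·Δx + b·Δy = Δh: det = (-80)·70 − (-65)·95 = 575.
∂h/∂x = [(-0.3)·70 − (-0.2)·95] / 575 = -0.003478
∂h/∂y = [(-80)·(-0.2) − (-65)·(-0.3)] / 575 = -0.006087
Head at (593889, 4354528) = 156.0 + (-0.003478)·(50) + (-0.006087)·(130) = 155.03 m.
That is lower than the 155.8 m at C, so the point is downgradient.

downgradient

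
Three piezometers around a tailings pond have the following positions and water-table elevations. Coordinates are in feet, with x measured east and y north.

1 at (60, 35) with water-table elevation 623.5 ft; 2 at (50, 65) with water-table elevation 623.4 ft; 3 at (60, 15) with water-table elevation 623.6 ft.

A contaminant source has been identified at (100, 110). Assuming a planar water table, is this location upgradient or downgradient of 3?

Taking 1 as reference: 2−1 = (-10, 30, -0.1); 3−1 = (0, -20, +0.1).
Solve a·Δx + b·Δy = Δh: det = (-10)·(-20) − 0·30 = 200.
∂h/∂x = [(-0.1)·(-20) − (+0.1)·30] / 200 = -0.005000
∂h/∂y = [(-10)·(+0.1) − 0·(-0.1)] / 200 = -0.005000
Head at (100, 110) = 623.5 + (-0.005000)·(40) + (-0.005000)·(75) = 622.92 ft.
That is lower than the 623.6 ft at 3, so the point is downgradient.

downgradient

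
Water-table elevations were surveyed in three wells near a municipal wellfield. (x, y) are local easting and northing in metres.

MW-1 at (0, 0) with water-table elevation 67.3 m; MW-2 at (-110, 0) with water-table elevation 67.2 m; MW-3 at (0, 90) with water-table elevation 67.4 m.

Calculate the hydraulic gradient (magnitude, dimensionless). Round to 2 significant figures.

∂h/∂x = (67.2 − 67.3) / (-110 − 0) = +0.0009091
∂h/∂y = (67.4 − 67.3) / (90 − 0) = +0.001111
|∇h| = √(0.0009091² + 0.001111²) = 0.001436

0.0014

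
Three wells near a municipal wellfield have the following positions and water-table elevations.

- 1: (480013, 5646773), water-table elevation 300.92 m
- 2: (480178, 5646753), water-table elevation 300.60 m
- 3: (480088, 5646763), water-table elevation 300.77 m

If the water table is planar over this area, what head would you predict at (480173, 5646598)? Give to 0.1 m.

299.8 m

Taking 1 as reference: 2−1 = (165, -20, -0.32); 3−1 = (75, -10, -0.15).
Solve a·Δx + b·Δy = Δh: det = 165·(-10) − 75·(-20) = -150.
∂h/∂x = [(-0.32)·(-10) − (-0.15)·(-20)] / -150 = -0.001333
∂h/∂y = [165·(-0.15) − 75·(-0.32)] / -150 = +0.005000
h(480173, 5646598) = 300.92 + (-0.001333)·(160) + (+0.005000)·(-175) = 300.92 -0.213 -0.875 = 299.832 m.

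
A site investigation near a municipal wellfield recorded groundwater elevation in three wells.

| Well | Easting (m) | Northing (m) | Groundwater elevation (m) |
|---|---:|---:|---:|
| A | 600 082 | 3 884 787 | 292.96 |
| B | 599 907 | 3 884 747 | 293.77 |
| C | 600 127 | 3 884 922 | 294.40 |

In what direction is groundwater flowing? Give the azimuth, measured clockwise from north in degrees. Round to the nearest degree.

150°

Taking A as reference: B−A = (-175, -40, +0.81); C−A = (45, 135, +1.44).
Solve a·Δx + b·Δy = Δh: det = (-175)·135 − 45·(-40) = -21825.
∂h/∂x = [(+0.81)·135 − (+1.44)·(-40)] / -21825 = -0.007649
∂h/∂y = [(-175)·(+1.44) − 45·(+0.81)] / -21825 = +0.01322
Flow direction (−∇h) has components (+0.007649 E, -0.01322 N).
Azimuth = atan2(E, N) = atan2(+0.007649, -0.01322) = 149.9° ≈ 150°.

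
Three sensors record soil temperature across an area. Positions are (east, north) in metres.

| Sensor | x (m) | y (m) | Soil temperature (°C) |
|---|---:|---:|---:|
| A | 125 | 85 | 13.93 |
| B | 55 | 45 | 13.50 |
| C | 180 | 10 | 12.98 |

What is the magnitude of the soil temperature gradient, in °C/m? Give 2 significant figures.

Three-point gradient (reference A): Δ to B = (-70, -40, -0.43), Δ to C = (55, -75, -0.95).
∂T/∂x = -0.0007718, ∂T/∂y = +0.01210 (det = 7450).
|∇f| = √(-0.0007718² + 0.01210²) = 0.01212 °C/m

0.012 °C/m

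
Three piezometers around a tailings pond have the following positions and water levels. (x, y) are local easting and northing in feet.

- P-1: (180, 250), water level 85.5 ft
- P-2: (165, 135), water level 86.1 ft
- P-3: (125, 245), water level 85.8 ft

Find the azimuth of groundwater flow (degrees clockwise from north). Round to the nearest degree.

048°

Differences from P-1: to P-2 (Δx, Δy, Δh) = (-15, -115, +0.6); to P-3 = (-55, -5, +0.3).
Determinant of the coordinate differences = (-15)·(-5) − (-55)·(-115) = -6250.
∂h/∂x = [(+0.6)·(-5) − (+0.3)·(-115)] / -6250 = -0.005040
∂h/∂y = [(-15)·(+0.3) − (-55)·(+0.6)] / -6250 = -0.004560
Flow direction (−∇h) has components (+0.005040 E, +0.004560 N).
Azimuth = atan2(E, N) = atan2(+0.005040, +0.004560) = 47.9° ≈ 048°.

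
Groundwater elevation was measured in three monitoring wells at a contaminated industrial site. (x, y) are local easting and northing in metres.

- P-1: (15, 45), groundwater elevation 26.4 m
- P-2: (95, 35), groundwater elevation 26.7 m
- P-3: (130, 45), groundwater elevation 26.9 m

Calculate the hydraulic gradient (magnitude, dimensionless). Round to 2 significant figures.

0.0065

With h = a·x + b·y + c and P-1 as origin, the differences give:
  80·a + (-10)·b = +0.3
  115·a + 0·b = +0.5
Eliminate b (×0 and ×(-10), subtract): 1150·a = 5.00 → a = ∂h/∂x = +0.004348
Back-substitute: b = ∂h/∂y = +0.004783.
|∇h| = √(0.004348² + 0.004783²) = 0.006464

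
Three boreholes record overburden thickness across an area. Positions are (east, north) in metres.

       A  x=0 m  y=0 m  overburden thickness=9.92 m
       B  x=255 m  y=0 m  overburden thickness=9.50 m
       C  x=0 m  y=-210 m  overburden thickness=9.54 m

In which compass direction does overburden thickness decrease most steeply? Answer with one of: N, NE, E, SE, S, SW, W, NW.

∂d/∂x = (9.50 − 9.92) / (255 − 0) = -0.001647
∂d/∂y = (9.54 − 9.92) / (-210 − 0) = +0.001810
Steepest decrease is along −∇f = (+0.001647 E, -0.001810 N) → southeast.

SE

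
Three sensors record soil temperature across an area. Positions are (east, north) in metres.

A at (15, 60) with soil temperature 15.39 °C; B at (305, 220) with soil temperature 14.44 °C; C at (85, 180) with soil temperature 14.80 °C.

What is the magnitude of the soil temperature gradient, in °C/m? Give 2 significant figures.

With T = a·x + b·y + c and A as origin, the differences give:
  290·a + 160·b = -0.95
  70·a + 120·b = -0.59
Eliminate b (×120 and ×160, subtract): 23600·a = -19.600 → a = ∂T/∂x = -0.0008305
Back-substitute: b = ∂T/∂y = -0.004432.
|∇f| = √(-0.0008305² + -0.004432²) = 0.004509 °C/m

0.0045 °C/m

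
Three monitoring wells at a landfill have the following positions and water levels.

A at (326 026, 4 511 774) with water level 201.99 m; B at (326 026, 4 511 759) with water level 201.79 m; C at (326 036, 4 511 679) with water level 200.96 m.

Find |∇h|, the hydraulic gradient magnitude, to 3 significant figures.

0.0272

Differences from A: to B (Δx, Δy, Δh) = (0, -15, -0.20); to C = (10, -95, -1.03).
Solve a·Δx + b·Δy = Δh: det = 0·(-95) − 10·(-15) = 150.
∂h/∂x = [(-0.20)·(-95) − (-1.03)·(-15)] / 150 = +0.02367
∂h/∂y = [0·(-1.03) − 10·(-0.20)] / 150 = +0.01333
|∇h| = √(0.02367² + 0.01333²) = 0.02717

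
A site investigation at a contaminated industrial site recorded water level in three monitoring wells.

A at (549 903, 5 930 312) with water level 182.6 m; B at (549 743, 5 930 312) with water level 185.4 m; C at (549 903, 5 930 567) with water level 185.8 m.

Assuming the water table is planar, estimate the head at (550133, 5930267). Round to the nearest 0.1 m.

178.0 m

∂h/∂x = (185.4 − 182.6) / (549743 − 549903) = -0.01750
∂h/∂y = (185.8 − 182.6) / (5930567 − 5930312) = +0.01255
h(550133, 5930267) = 182.6 + (-0.01750)·(230) + (+0.01255)·(-45) = 182.6 -4.025 -0.565 = 178.010 m.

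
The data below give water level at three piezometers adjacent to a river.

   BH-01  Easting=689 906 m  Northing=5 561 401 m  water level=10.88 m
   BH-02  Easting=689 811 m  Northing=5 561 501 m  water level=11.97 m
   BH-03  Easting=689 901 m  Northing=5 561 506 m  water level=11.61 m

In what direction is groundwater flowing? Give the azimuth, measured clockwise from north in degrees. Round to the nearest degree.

Three-point gradient (reference BH-01): Δ to BH-02 = (-95, 100, +1.09), Δ to BH-03 = (-5, 105, +0.73).
∂h/∂x = -0.004375, ∂h/∂y = +0.006744 (det = -9475).
Flow direction (−∇h) has components (+0.004375 E, -0.006744 N).
Azimuth = atan2(E, N) = atan2(+0.004375, -0.006744) = 147.0° ≈ 147°.

147°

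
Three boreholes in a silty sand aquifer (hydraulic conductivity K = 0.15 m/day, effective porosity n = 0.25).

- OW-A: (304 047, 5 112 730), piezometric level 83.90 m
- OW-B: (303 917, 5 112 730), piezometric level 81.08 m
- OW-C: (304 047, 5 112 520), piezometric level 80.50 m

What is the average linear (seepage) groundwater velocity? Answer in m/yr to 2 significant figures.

∂h/∂x = (81.08 − 83.90) / (303917 − 304047) = +0.02169
∂h/∂y = (80.50 − 83.90) / (5112520 − 5112730) = +0.01619
|∇h| = √(0.02169² + 0.01619²) = 0.02707
Seepage velocity v = K·i/n = 0.15 × 0.02707 / 0.25 = 0.01624 m/day = 5.932 m/yr.

5.9 m/yr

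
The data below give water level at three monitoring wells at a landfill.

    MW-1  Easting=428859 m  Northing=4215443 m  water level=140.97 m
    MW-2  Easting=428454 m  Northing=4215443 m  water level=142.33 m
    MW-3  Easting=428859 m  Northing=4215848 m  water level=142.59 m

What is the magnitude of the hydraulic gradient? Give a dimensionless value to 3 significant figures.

∂h/∂x = (142.33 − 140.97) / (428454 − 428859) = -0.003358
∂h/∂y = (142.59 − 140.97) / (4215848 − 4215443) = +0.004000
|∇h| = √(-0.003358² + 0.004000²) = 0.005223

0.00522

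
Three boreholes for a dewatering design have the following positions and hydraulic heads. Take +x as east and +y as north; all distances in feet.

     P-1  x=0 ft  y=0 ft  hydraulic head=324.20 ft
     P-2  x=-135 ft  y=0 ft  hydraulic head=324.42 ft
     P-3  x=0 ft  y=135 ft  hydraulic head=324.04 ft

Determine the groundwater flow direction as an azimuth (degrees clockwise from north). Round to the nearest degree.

054°

∂h/∂x = (324.42 − 324.20) / (-135 − 0) = -0.001630
∂h/∂y = (324.04 − 324.20) / (135 − 0) = -0.001185
Flow direction (−∇h) has components (+0.001630 E, +0.001185 N).
Azimuth = atan2(E, N) = atan2(+0.001630, +0.001185) = 54.0° ≈ 054°.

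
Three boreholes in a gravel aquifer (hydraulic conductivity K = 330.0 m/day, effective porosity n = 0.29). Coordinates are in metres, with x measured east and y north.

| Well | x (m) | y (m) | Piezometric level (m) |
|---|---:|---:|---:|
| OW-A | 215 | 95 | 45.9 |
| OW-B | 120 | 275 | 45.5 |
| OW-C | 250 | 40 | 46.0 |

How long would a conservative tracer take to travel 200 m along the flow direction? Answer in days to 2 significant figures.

Differences from OW-A: to OW-B (Δx, Δy, Δh) = (-95, 180, -0.4); to OW-C = (35, -55, +0.1).
Determinant of the coordinate differences = (-95)·(-55) − 35·180 = -1075.
∂h/∂x = [(-0.4)·(-55) − (+0.1)·180] / -1075 = -0.003721
∂h/∂y = [(-95)·(+0.1) − 35·(-0.4)] / -1075 = -0.004186
|∇h| = √(-0.003721² + -0.004186²) = 0.005601
Seepage velocity v = K·i/n = 330.0 × 0.005601 / 0.29 = 6.374 m/day.
t = 200 / 6.374 = 31.38 days.

31 days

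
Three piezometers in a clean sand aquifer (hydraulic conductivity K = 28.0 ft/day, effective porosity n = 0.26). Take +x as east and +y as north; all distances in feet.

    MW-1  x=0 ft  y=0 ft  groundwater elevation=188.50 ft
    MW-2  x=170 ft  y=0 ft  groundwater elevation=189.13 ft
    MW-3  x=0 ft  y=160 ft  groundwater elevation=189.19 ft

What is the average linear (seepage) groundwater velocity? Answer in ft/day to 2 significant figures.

0.61 ft/day

∂h/∂x = (189.13 − 188.50) / (170 − 0) = +0.003706
∂h/∂y = (189.19 − 188.50) / (160 − 0) = +0.004312
|∇h| = √(0.003706² + 0.004312²) = 0.005686
Seepage velocity v = K·i/n = 28.0 × 0.005686 / 0.26 = 0.6123 ft/day.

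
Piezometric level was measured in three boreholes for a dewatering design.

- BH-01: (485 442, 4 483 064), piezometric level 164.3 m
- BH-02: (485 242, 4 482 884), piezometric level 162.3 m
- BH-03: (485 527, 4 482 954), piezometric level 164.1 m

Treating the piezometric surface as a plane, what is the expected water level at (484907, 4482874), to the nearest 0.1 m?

160.6 m

Differences from BH-01: to BH-02 (Δx, Δy, Δh) = (-200, -180, -2.0); to BH-03 = (85, -110, -0.2).
Determinant of the coordinate differences = (-200)·(-110) − 85·(-180) = 37300.
∂h/∂x = [(-2.0)·(-110) − (-0.2)·(-180)] / 37300 = +0.004933
∂h/∂y = [(-200)·(-0.2) − 85·(-2.0)] / 37300 = +0.005630
h(484907, 4482874) = 164.3 + (+0.004933)·(-535) + (+0.005630)·(-190) = 164.3 -2.639 -1.070 = 160.591 m.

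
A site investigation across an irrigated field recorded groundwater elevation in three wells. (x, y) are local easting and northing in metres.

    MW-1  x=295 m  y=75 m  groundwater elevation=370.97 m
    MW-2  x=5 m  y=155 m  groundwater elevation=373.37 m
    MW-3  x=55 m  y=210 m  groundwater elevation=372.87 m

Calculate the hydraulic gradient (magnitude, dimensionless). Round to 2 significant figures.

Taking MW-1 as reference: MW-2−MW-1 = (-290, 80, +2.40); MW-3−MW-1 = (-240, 135, +1.90).
Solve a·Δx + b·Δy = Δh: det = (-290)·135 − (-240)·80 = -19950.
∂h/∂x = [(+2.40)·135 − (+1.90)·80] / -19950 = -0.008622
∂h/∂y = [(-290)·(+1.90) − (-240)·(+2.40)] / -19950 = -0.001253
|∇h| = √(-0.008622² + -0.001253²) = 0.008713

0.0087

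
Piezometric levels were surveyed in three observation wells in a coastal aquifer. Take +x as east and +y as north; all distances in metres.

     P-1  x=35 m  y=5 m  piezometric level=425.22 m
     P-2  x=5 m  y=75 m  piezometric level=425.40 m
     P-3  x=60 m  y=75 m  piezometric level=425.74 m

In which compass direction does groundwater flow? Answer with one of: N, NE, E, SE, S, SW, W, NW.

Taking P-1 as reference: P-2−P-1 = (-30, 70, +0.18); P-3−P-1 = (25, 70, +0.52).
Solve a·Δx + b·Δy = Δh: det = (-30)·70 − 25·70 = -3850.
∂h/∂x = [(+0.18)·70 − (+0.52)·70] / -3850 = +0.006182
∂h/∂y = [(-30)·(+0.52) − 25·(+0.18)] / -3850 = +0.005221
Flow = −∇h = (-0.006182 east, -0.005221 north), which points southwest.

SW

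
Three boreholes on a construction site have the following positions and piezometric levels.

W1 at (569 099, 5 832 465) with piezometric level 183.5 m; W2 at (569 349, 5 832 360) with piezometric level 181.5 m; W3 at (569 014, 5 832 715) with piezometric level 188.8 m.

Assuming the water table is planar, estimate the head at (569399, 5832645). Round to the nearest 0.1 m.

Differences from W1: to W2 (Δx, Δy, Δh) = (250, -105, -2.0); to W3 = (-85, 250, +5.3).
Solve a·Δx + b·Δy = Δh: det = 250·250 − (-85)·(-105) = 53575.
∂h/∂x = [(-2.0)·250 − (+5.3)·(-105)] / 53575 = +0.001055
∂h/∂y = [250·(+5.3) − (-85)·(-2.0)] / 53575 = +0.02156
h(569399, 5832645) = 183.5 + (+0.001055)·(300) + (+0.02156)·(180) = 183.5 +0.316 +3.881 = 187.697 m.

187.7 m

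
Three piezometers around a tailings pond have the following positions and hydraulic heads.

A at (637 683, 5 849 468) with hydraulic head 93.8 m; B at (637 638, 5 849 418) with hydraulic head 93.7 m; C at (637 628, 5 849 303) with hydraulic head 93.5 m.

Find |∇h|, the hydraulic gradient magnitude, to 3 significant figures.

0.00174

Three-point gradient (reference A): Δ to B = (-45, -50, -0.1), Δ to C = (-55, -165, -0.3).
∂h/∂x = +0.0003209, ∂h/∂y = +0.001711 (det = 4675).
|∇h| = √(0.0003209² + 0.001711²) = 0.001741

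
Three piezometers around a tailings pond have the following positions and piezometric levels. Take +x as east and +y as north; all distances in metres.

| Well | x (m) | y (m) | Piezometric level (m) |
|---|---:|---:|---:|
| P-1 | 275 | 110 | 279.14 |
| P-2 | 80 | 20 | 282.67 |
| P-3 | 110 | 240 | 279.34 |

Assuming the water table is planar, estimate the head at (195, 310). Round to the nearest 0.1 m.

277.4 m

Taking P-1 as reference: P-2−P-1 = (-195, -90, +3.53); P-3−P-1 = (-165, 130, +0.20).
Determinant of the coordinate differences = (-195)·130 − (-165)·(-90) = -40200.
∂h/∂x = [(+3.53)·130 − (+0.20)·(-90)] / -40200 = -0.01186
∂h/∂y = [(-195)·(+0.20) − (-165)·(+3.53)] / -40200 = -0.01352
h(195, 310) = 279.14 + (-0.01186)·(-80) + (-0.01352)·(200) = 279.14 +0.949 -2.704 = 277.385 m.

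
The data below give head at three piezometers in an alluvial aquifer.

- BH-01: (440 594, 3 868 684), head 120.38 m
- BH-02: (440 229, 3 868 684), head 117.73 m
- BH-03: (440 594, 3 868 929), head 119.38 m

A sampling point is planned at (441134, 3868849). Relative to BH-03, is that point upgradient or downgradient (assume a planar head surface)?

∂h/∂x = (117.73 − 120.38) / (440229 − 440594) = +0.007260
∂h/∂y = (119.38 − 120.38) / (3868929 − 3868684) = -0.004082
Head at (441134, 3868849) = 120.38 + (+0.007260)·(540) + (-0.004082)·(165) = 123.63 m.
That is higher than the 119.38 m at BH-03, so the point is upgradient.

upgradient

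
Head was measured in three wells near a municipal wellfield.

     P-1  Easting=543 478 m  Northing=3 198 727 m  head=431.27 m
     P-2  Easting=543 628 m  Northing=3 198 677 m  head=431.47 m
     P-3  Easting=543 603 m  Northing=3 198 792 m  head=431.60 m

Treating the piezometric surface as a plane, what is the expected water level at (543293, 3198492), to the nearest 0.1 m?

Taking P-1 as reference: P-2−P-1 = (150, -50, +0.20); P-3−P-1 = (125, 65, +0.33).
Determinant of the coordinate differences = 150·65 − 125·(-50) = 16000.
∂h/∂x = [(+0.20)·65 − (+0.33)·(-50)] / 16000 = +0.001844
∂h/∂y = [150·(+0.33) − 125·(+0.20)] / 16000 = +0.001531
h(543293, 3198492) = 431.27 + (+0.001844)·(-185) + (+0.001531)·(-235) = 431.27 -0.341 -0.360 = 430.569 m.

430.6 m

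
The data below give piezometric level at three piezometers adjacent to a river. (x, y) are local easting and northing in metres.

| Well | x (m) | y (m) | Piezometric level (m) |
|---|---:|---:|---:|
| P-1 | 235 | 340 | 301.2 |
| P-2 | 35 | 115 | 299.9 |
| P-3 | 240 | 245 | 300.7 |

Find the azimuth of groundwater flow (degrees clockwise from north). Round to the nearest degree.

186°

Taking P-1 as reference: P-2−P-1 = (-200, -225, -1.3); P-3−P-1 = (5, -95, -0.5).
Solve a·Δx + b·Δy = Δh: det = (-200)·(-95) − 5·(-225) = 20125.
∂h/∂x = [(-1.3)·(-95) − (-0.5)·(-225)] / 20125 = +0.0005466
∂h/∂y = [(-200)·(-0.5) − 5·(-1.3)] / 20125 = +0.005292
Flow direction (−∇h) has components (-0.0005466 E, -0.005292 N).
Azimuth = atan2(E, N) = atan2(-0.0005466, -0.005292) = 185.9° ≈ 186°.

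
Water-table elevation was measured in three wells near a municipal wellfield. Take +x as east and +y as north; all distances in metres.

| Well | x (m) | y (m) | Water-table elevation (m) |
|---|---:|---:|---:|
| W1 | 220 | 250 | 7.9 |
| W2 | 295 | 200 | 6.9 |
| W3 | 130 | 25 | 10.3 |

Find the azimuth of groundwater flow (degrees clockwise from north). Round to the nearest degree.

075°

Three-point gradient (reference W1): Δ to W2 = (75, -50, -1.0), Δ to W3 = (-90, -225, +2.4).
∂h/∂x = -0.01614, ∂h/∂y = -0.004211 (det = -21375).
Flow direction (−∇h) has components (+0.01614 E, +0.004211 N).
Azimuth = atan2(E, N) = atan2(+0.01614, +0.004211) = 75.4° ≈ 075°.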